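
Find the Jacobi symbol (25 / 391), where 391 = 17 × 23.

Reciprocity: 25 ≡ 1 and 391 ≡ 3 (mod 4), so (25/391) = +(391/25).
Reduce top mod 25: now compute (16/25).
Pull out 2^4: since 25 ≡ 1 (mod 8), (2/25) = +1, so (2/25)^4 = +1.
Reached (1/25) = 1. Collecting the sign flips along the way, the symbol is +1.

1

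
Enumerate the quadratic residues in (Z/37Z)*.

Square k = 1,…,18 (k and 37−k give the same square):
1²=1, 2²=4, 3²=9, 4²=16, 5²=25, 6²=36, 7²≡12, 8²≡27, 9²≡7, 10²≡26, 11²≡10, 12²≡33, 13²≡21, 14²≡11, 15²≡3, 16²≡34, 17²≡30, 18²≡28 (mod 37).
So the quadratic residues mod 37 are {1, 3, 4, 7, 9, 10, 11, 12, 16, 21, 25, 26, 27, 28, 30, 33, 34, 36}.

1 3 4 7 9 10 11 12 16 21 25 26 27 28 30 33 34 36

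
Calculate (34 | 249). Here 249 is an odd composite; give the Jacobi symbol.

Pull out 2: since 249 ≡ 1 (mod 8), (2/249) = +1.
Reciprocity: 17 ≡ 1 and 249 ≡ 1 (mod 4), so (17/249) = +(249/17).
Reduce top mod 17: now compute (11/17).
Reciprocity: 11 ≡ 3 and 17 ≡ 1 (mod 4), so (11/17) = +(17/11).
Reduce top mod 11: now compute (6/11).
Pull out 2: since 11 ≡ 3 (mod 8), (2/11) = -1.
Reciprocity: 3 ≡ 3 and 11 ≡ 3 (mod 4), so (3/11) = −(11/3).
Reduce top mod 3: now compute (2/3).
Pull out 2: since 3 ≡ 3 (mod 8), (2/3) = -1.
Reached (1/3) = 1. Collecting the sign flips along the way, the symbol is -1.

-1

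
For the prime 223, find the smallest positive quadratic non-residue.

(2/223) = +1, so 2 is a residue.
(3/223) = −1, so 3 is the smallest positive non-residue mod 223.

3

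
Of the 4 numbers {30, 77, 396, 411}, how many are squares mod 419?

1

(30/419) = -1 → non-residue.
(77/419) = -1 → non-residue.
(396/419) = -1 → non-residue.
(411/419) = +1 → QR.
Total quadratic residues among the 4: 1.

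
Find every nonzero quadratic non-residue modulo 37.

Square k = 1,…,18 (k and 37−k give the same square):
1²=1, 2²=4, 3²=9, 4²=16, 5²=25, 6²=36, 7²≡12, 8²≡27, 9²≡7, 10²≡26, 11²≡10, 12²≡33, 13²≡21, 14²≡11, 15²≡3, 16²≡34, 17²≡30, 18²≡28 (mod 37).
The residues are {1, 3, 4, 7, 9, 10, 11, 12, 16, 21, 25, 26, 27, 28, 30, 33, 34, 36}; the non-residues are the remaining 18 nonzero classes.

2 5 6 8 13 14 15 17 18 19 20 22 23 24 29 31 32 35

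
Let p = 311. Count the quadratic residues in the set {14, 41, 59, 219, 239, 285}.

(14/311) = +1 → QR.
(41/311) = -1 → non-residue.
(59/311) = -1 → non-residue.
(219/311) = +1 → QR.
(239/311) = -1 → non-residue.
(285/311) = -1 → non-residue.
Total quadratic residues among the 6: 2.

2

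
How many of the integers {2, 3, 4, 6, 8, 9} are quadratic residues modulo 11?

(2/11) = -1 → non-residue.
(3/11) = +1 → QR.
(4/11) = +1 → QR.
(6/11) = -1 → non-residue.
(8/11) = -1 → non-residue.
(9/11) = +1 → QR.
Total quadratic residues among the 6: 3.

3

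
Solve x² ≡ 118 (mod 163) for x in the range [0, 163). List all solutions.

Since 163 ≡ 3 (mod 4), a square root of 118 is 118^((163+1)/4) = 118^41 mod 163.
Repeated squaring: 118^2≡69, 118^4≡34, 118^8≡15, 118^16≡62, 118^32≡95 (mod 163).
118^41 = 118^(32+8+1) ≡ 97 (mod 163).
Check: 97² = 9409 ≡ 118 (mod 163). The two roots are 66 and 97.

66, 97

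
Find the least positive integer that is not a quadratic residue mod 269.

(2/269) = −1, so 2 is the smallest positive non-residue mod 269.

2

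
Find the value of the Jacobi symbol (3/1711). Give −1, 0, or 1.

Reciprocity: 3 ≡ 3 and 1711 ≡ 3 (mod 4), so (3/1711) = −(1711/3).
Reduce top mod 3: now compute (1/3).
Reached (1/3) = 1. Collecting the sign flips along the way, the symbol is -1.

-1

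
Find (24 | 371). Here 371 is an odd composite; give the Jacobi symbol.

Pull out 2^3: since 371 ≡ 3 (mod 8), (2/371) = -1, so (2/371)^3 = -1.
Reciprocity: 3 ≡ 3 and 371 ≡ 3 (mod 4), so (3/371) = −(371/3).
Reduce top mod 3: now compute (2/3).
Pull out 2: since 3 ≡ 3 (mod 8), (2/3) = -1.
Reached (1/3) = 1. Collecting the sign flips along the way, the symbol is -1.

-1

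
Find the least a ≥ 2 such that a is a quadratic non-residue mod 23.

5

(2/23) = +1, so 2 is a residue.
(3/23) = +1, so 3 is a residue.
(4/23) = +1, so 4 is a residue.
(5/23) = −1, so 5 is the smallest positive non-residue mod 23.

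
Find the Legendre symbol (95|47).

First reduce: 95 ≡ 1 (mod 47).
Reached (1/47) = 1. Collecting the sign flips along the way, the symbol is +1.

1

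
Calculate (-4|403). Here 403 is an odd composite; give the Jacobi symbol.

First reduce: -4 ≡ 399 (mod 403).
Reciprocity: 399 ≡ 3 and 403 ≡ 3 (mod 4), so (399/403) = −(403/399).
Reduce top mod 399: now compute (4/399).
Pull out 2^2: since 399 ≡ 7 (mod 8), (2/399) = +1, so (2/399)^2 = +1.
Reached (1/399) = 1. Collecting the sign flips along the way, the symbol is -1.

-1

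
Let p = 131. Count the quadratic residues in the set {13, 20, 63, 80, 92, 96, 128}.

4

(13/131) = +1 → QR.
(20/131) = +1 → QR.
(63/131) = +1 → QR.
(80/131) = +1 → QR.
(92/131) = -1 → non-residue.
(96/131) = -1 → non-residue.
(128/131) = -1 → non-residue.
Total quadratic residues among the 7: 4.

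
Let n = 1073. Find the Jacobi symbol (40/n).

Pull out 2^3: since 1073 ≡ 1 (mod 8), (2/1073) = +1, so (2/1073)^3 = +1.
Reciprocity: 5 ≡ 1 and 1073 ≡ 1 (mod 4), so (5/1073) = +(1073/5).
Reduce top mod 5: now compute (3/5).
Reciprocity: 3 ≡ 3 and 5 ≡ 1 (mod 4), so (3/5) = +(5/3).
Reduce top mod 3: now compute (2/3).
Pull out 2: since 3 ≡ 3 (mod 8), (2/3) = -1.
Reached (1/3) = 1. Collecting the sign flips along the way, the symbol is -1.

-1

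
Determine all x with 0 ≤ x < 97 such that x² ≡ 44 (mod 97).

23, 74

97 ≡ 1 (mod 4), so we find a root by search.
Trying successive values, 23² = 529 ≡ 44 (mod 97). The other root is 97 − 23 = 74.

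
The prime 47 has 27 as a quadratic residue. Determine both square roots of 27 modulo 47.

11, 36

Since 47 ≡ 3 (mod 4), a square root of 27 is 27^((47+1)/4) = 27^12 mod 47.
Repeated squaring: 27^2≡24, 27^4≡12, 27^8≡3 (mod 47).
27^12 = 27^(8+4) ≡ 36 (mod 47).
Check: 36² = 1296 ≡ 27 (mod 47). The two roots are 11 and 36.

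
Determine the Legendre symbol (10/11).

-1

Euler's criterion: (10/11) ≡ 10^5 (mod 11).
10^2 ≡ 1 (mod 11)
10^4 ≡ 1 (mod 11)
10^5 = 10^(4+1) ≡ 10 (mod 11).
Result is 10 ≡ −1, so (10/11) = −1.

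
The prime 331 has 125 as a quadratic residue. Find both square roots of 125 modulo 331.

Since 331 ≡ 3 (mod 4), a square root of 125 is 125^((331+1)/4) = 125^83 mod 331.
Repeated squaring: 125^2≡68, 125^4≡321, 125^8≡100, 125^16≡70, 125^32≡266, 125^64≡253 (mod 331).
125^83 = 125^(64+16+2+1) ≡ 172 (mod 331).
Check: 172² = 29584 ≡ 125 (mod 331). The two roots are 159 and 172.

159, 172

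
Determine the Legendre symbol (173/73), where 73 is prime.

First reduce: 173 ≡ 27 (mod 73).
Reciprocity: 27 ≡ 3 and 73 ≡ 1 (mod 4), so (27/73) = +(73/27).
Reduce top mod 27: now compute (19/27).
Reciprocity: 19 ≡ 3 and 27 ≡ 3 (mod 4), so (19/27) = −(27/19).
Reduce top mod 19: now compute (8/19).
Pull out 2^3: since 19 ≡ 3 (mod 8), (2/19) = -1, so (2/19)^3 = -1.
Reached (1/19) = 1. Collecting the sign flips along the way, the symbol is +1.

1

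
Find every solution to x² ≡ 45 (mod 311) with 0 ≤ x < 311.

Since 311 ≡ 3 (mod 4), a square root of 45 is 45^((311+1)/4) = 45^78 mod 311.
Repeated squaring: 45^2≡159, 45^4≡90, 45^8≡14, 45^16≡196, 45^32≡163, 45^64≡134 (mod 311).
45^78 = 45^(64+8+4+2) ≡ 40 (mod 311).
Check: 40² = 1600 ≡ 45 (mod 311). The two roots are 40 and 271.

40, 271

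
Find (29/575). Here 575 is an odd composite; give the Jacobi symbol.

1

Reciprocity: 29 ≡ 1 and 575 ≡ 3 (mod 4), so (29/575) = +(575/29).
Reduce top mod 29: now compute (24/29).
Pull out 2^3: since 29 ≡ 5 (mod 8), (2/29) = -1, so (2/29)^3 = -1.
Reciprocity: 3 ≡ 3 and 29 ≡ 1 (mod 4), so (3/29) = +(29/3).
Reduce top mod 3: now compute (2/3).
Pull out 2: since 3 ≡ 3 (mod 8), (2/3) = -1.
Reached (1/3) = 1. Collecting the sign flips along the way, the symbol is +1.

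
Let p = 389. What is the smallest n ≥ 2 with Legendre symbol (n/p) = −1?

2

(2/389) = −1, so 2 is the smallest positive non-residue mod 389.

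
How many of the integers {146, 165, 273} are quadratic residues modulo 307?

(146/307) = +1 → QR.
(165/307) = +1 → QR.
(273/307) = +1 → QR.
Total quadratic residues among the 3: 3.

3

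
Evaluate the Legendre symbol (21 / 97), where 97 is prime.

-1

Reciprocity: 21 ≡ 1 and 97 ≡ 1 (mod 4), so (21/97) = +(97/21).
Reduce top mod 21: now compute (13/21).
Reciprocity: 13 ≡ 1 and 21 ≡ 1 (mod 4), so (13/21) = +(21/13).
Reduce top mod 13: now compute (8/13).
Pull out 2^3: since 13 ≡ 5 (mod 8), (2/13) = -1, so (2/13)^3 = -1.
Reached (1/13) = 1. Collecting the sign flips along the way, the symbol is -1.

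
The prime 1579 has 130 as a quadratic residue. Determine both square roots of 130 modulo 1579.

Since 1579 ≡ 3 (mod 4), a square root of 130 is 130^((1579+1)/4) = 130^395 mod 1579.
Repeated squaring: 130^2≡1110, 130^4≡480, 130^8≡1445, 130^16≡587, 130^32≡347, 130^64≡405, 130^128≡1388, 130^256≡164 (mod 1579).
130^395 = 130^(256+128+8+2+1) ≡ 1481 (mod 1579).
Check: 1481² = 2193361 ≡ 130 (mod 1579). The two roots are 98 and 1481.

98, 1481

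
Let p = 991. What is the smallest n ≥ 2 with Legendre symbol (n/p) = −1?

(2/991) = +1, so 2 is a residue.
(3/991) = −1, so 3 is the smallest positive non-residue mod 991.

3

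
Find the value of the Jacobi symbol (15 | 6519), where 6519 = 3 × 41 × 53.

0

Reciprocity: 15 ≡ 3 and 6519 ≡ 3 (mod 4), so (15/6519) = −(6519/15).
Reduce top mod 15: now compute (9/15).
Reciprocity: 9 ≡ 1 and 15 ≡ 3 (mod 4), so (9/15) = +(15/9).
Reduce top mod 9: now compute (6/9).
Pull out 2: since 9 ≡ 1 (mod 8), (2/9) = +1.
Reciprocity: 3 ≡ 3 and 9 ≡ 1 (mod 4), so (3/9) = +(9/3).
Reduce top mod 3: now compute (0/3).
Top reduces to 0: gcd > 1, so the symbol is 0.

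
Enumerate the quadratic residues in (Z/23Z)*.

Square k = 1,…,11 (k and 23−k give the same square):
1²=1, 2²=4, 3²=9, 4²=16, 5²≡2, 6²≡13, 7²≡3, 8²≡18, 9²≡12, 10²≡8, 11²≡6 (mod 23).
So the quadratic residues mod 23 are {1, 2, 3, 4, 6, 8, 9, 12, 13, 16, 18}.

1 2 3 4 6 8 9 12 13 16 18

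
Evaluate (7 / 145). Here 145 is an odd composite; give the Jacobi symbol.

Reciprocity: 7 ≡ 3 and 145 ≡ 1 (mod 4), so (7/145) = +(145/7).
Reduce top mod 7: now compute (5/7).
Reciprocity: 5 ≡ 1 and 7 ≡ 3 (mod 4), so (5/7) = +(7/5).
Reduce top mod 5: now compute (2/5).
Pull out 2: since 5 ≡ 5 (mod 8), (2/5) = -1.
Reached (1/5) = 1. Collecting the sign flips along the way, the symbol is -1.

-1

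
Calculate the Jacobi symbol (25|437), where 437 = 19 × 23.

1

Reciprocity: 25 ≡ 1 and 437 ≡ 1 (mod 4), so (25/437) = +(437/25).
Reduce top mod 25: now compute (12/25).
Pull out 2^2: since 25 ≡ 1 (mod 8), (2/25) = +1, so (2/25)^2 = +1.
Reciprocity: 3 ≡ 3 and 25 ≡ 1 (mod 4), so (3/25) = +(25/3).
Reduce top mod 3: now compute (1/3).
Reached (1/3) = 1. Collecting the sign flips along the way, the symbol is +1.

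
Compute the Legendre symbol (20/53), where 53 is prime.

-1

Euler's criterion: (20/53) ≡ 20^26 (mod 53).
20^2 ≡ 29 (mod 53)
20^4 ≡ 46 (mod 53)
20^8 ≡ 49 (mod 53)
20^16 ≡ 16 (mod 53)
20^26 = 20^(16+8+2) ≡ 52 (mod 53).
Result is 52 ≡ −1, so (20/53) = −1.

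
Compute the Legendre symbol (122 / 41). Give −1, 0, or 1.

Euler's criterion: (122/41) ≡ 40^20 (mod 41).
40^2 ≡ 1 (mod 41)
40^4 ≡ 1 (mod 41)
40^8 ≡ 1 (mod 41)
40^16 ≡ 1 (mod 41)
40^20 = 40^(16+4) ≡ 1 (mod 41).
Result is 1, so (122/41) = 1.

1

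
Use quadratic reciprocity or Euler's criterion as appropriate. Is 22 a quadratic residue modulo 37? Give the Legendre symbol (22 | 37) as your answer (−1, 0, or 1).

-1

Euler's criterion: (22/37) ≡ 22^18 (mod 37).
22^2 ≡ 3 (mod 37)
22^4 ≡ 9 (mod 37)
22^8 ≡ 7 (mod 37)
22^16 ≡ 12 (mod 37)
22^18 = 22^(16+2) ≡ 36 (mod 37).
Result is 36 ≡ −1, so (22/37) = −1.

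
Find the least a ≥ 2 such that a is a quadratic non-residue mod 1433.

(2/1433) = +1, so 2 is a residue.
(3/1433) = −1, so 3 is the smallest positive non-residue mod 1433.

3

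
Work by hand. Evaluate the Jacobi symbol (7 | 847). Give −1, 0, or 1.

0

Reciprocity: 7 ≡ 3 and 847 ≡ 3 (mod 4), so (7/847) = −(847/7).
Reduce top mod 7: now compute (0/7).
Top reduces to 0: gcd > 1, so the symbol is 0.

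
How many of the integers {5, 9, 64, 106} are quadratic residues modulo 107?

2

(5/107) = -1 → non-residue.
(9/107) = +1 → QR.
(64/107) = +1 → QR.
(106/107) = -1 → non-residue.
Total quadratic residues among the 4: 2.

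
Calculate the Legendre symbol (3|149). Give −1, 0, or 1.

-1

Reciprocity: 3 ≡ 3 and 149 ≡ 1 (mod 4), so (3/149) = +(149/3).
Reduce top mod 3: now compute (2/3).
Pull out 2: since 3 ≡ 3 (mod 8), (2/3) = -1.
Reached (1/3) = 1. Collecting the sign flips along the way, the symbol is -1.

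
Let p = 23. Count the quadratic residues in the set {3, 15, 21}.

1

(3/23) = +1 → QR.
(15/23) = -1 → non-residue.
(21/23) = -1 → non-residue.
Total quadratic residues among the 3: 1.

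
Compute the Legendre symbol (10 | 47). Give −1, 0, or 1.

Pull out 2: since 47 ≡ 7 (mod 8), (2/47) = +1.
Reciprocity: 5 ≡ 1 and 47 ≡ 3 (mod 4), so (5/47) = +(47/5).
Reduce top mod 5: now compute (2/5).
Pull out 2: since 5 ≡ 5 (mod 8), (2/5) = -1.
Reached (1/5) = 1. Collecting the sign flips along the way, the symbol is -1.

-1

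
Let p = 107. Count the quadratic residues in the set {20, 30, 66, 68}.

(20/107) = -1 → non-residue.
(30/107) = +1 → QR.
(66/107) = -1 → non-residue.
(68/107) = -1 → non-residue.
Total quadratic residues among the 4: 1.

1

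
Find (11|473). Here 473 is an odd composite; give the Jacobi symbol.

Reciprocity: 11 ≡ 3 and 473 ≡ 1 (mod 4), so (11/473) = +(473/11).
Reduce top mod 11: now compute (0/11).
Top reduces to 0: gcd > 1, so the symbol is 0.

0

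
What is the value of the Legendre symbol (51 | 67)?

-1

Reciprocity: 51 ≡ 3 and 67 ≡ 3 (mod 4), so (51/67) = −(67/51).
Reduce top mod 51: now compute (16/51).
Pull out 2^4: since 51 ≡ 3 (mod 8), (2/51) = -1, so (2/51)^4 = +1.
Reached (1/51) = 1. Collecting the sign flips along the way, the symbol is -1.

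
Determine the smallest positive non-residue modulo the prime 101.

2

(2/101) = −1, so 2 is the smallest positive non-residue mod 101.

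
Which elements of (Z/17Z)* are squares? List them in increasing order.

1 2 4 8 9 13 15 16

Square k = 1,…,8 (k and 17−k give the same square):
1²=1, 2²=4, 3²=9, 4²=16, 5²≡8, 6²≡2, 7²≡15, 8²≡13 (mod 17).
So the quadratic residues mod 17 are {1, 2, 4, 8, 9, 13, 15, 16}.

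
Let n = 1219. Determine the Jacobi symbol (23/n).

Reciprocity: 23 ≡ 3 and 1219 ≡ 3 (mod 4), so (23/1219) = −(1219/23).
Reduce top mod 23: now compute (0/23).
Top reduces to 0: gcd > 1, so the symbol is 0.

0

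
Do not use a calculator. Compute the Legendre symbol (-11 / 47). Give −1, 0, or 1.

1

Euler's criterion: (-11/47) ≡ 36^23 (mod 47).
36^2 ≡ 27 (mod 47)
36^4 ≡ 24 (mod 47)
36^8 ≡ 12 (mod 47)
36^16 ≡ 3 (mod 47)
36^23 = 36^(16+4+2+1) ≡ 1 (mod 47).
Result is 1, so (-11/47) = 1.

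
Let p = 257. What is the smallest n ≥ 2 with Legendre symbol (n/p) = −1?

3

(2/257) = +1, so 2 is a residue.
(3/257) = −1, so 3 is the smallest positive non-residue mod 257.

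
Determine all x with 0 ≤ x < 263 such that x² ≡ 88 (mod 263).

Since 263 ≡ 3 (mod 4), a square root of 88 is 88^((263+1)/4) = 88^66 mod 263.
Repeated squaring: 88^2≡117, 88^4≡13, 88^8≡169, 88^16≡157, 88^32≡190, 88^64≡69 (mod 263).
88^66 = 88^(64+2) ≡ 183 (mod 263).
Check: 183² = 33489 ≡ 88 (mod 263). The two roots are 80 and 183.

80, 183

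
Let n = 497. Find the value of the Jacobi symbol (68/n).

1

Pull out 2^2: since 497 ≡ 1 (mod 8), (2/497) = +1, so (2/497)^2 = +1.
Reciprocity: 17 ≡ 1 and 497 ≡ 1 (mod 4), so (17/497) = +(497/17).
Reduce top mod 17: now compute (4/17).
Pull out 2^2: since 17 ≡ 1 (mod 8), (2/17) = +1, so (2/17)^2 = +1.
Reached (1/17) = 1. Collecting the sign flips along the way, the symbol is +1.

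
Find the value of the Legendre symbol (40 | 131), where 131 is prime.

-1

Pull out 2^3: since 131 ≡ 3 (mod 8), (2/131) = -1, so (2/131)^3 = -1.
Reciprocity: 5 ≡ 1 and 131 ≡ 3 (mod 4), so (5/131) = +(131/5).
Reduce top mod 5: now compute (1/5).
Reached (1/5) = 1. Collecting the sign flips along the way, the symbol is -1.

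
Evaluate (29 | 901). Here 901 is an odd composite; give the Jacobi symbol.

Reciprocity: 29 ≡ 1 and 901 ≡ 1 (mod 4), so (29/901) = +(901/29).
Reduce top mod 29: now compute (2/29).
Pull out 2: since 29 ≡ 5 (mod 8), (2/29) = -1.
Reached (1/29) = 1. Collecting the sign flips along the way, the symbol is -1.

-1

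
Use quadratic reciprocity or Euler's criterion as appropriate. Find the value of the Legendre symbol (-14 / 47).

First reduce: -14 ≡ 33 (mod 47).
Reciprocity: 33 ≡ 1 and 47 ≡ 3 (mod 4), so (33/47) = +(47/33).
Reduce top mod 33: now compute (14/33).
Pull out 2: since 33 ≡ 1 (mod 8), (2/33) = +1.
Reciprocity: 7 ≡ 3 and 33 ≡ 1 (mod 4), so (7/33) = +(33/7).
Reduce top mod 7: now compute (5/7).
Reciprocity: 5 ≡ 1 and 7 ≡ 3 (mod 4), so (5/7) = +(7/5).
Reduce top mod 5: now compute (2/5).
Pull out 2: since 5 ≡ 5 (mod 8), (2/5) = -1.
Reached (1/5) = 1. Collecting the sign flips along the way, the symbol is -1.

-1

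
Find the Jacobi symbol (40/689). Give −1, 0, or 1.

Pull out 2^3: since 689 ≡ 1 (mod 8), (2/689) = +1, so (2/689)^3 = +1.
Reciprocity: 5 ≡ 1 and 689 ≡ 1 (mod 4), so (5/689) = +(689/5).
Reduce top mod 5: now compute (4/5).
Pull out 2^2: since 5 ≡ 5 (mod 8), (2/5) = -1, so (2/5)^2 = +1.
Reached (1/5) = 1. Collecting the sign flips along the way, the symbol is +1.

1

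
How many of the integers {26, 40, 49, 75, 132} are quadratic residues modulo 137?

(26/137) = -1 → non-residue.
(40/137) = -1 → non-residue.
(49/137) = +1 → QR.
(75/137) = -1 → non-residue.
(132/137) = -1 → non-residue.
Total quadratic residues among the 5: 1.

1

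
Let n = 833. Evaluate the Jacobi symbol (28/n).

Pull out 2^2: since 833 ≡ 1 (mod 8), (2/833) = +1, so (2/833)^2 = +1.
Reciprocity: 7 ≡ 3 and 833 ≡ 1 (mod 4), so (7/833) = +(833/7).
Reduce top mod 7: now compute (0/7).
Top reduces to 0: gcd > 1, so the symbol is 0.

0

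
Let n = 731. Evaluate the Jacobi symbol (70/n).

-1

Pull out 2: since 731 ≡ 3 (mod 8), (2/731) = -1.
Reciprocity: 35 ≡ 3 and 731 ≡ 3 (mod 4), so (35/731) = −(731/35).
Reduce top mod 35: now compute (31/35).
Reciprocity: 31 ≡ 3 and 35 ≡ 3 (mod 4), so (31/35) = −(35/31).
Reduce top mod 31: now compute (4/31).
Pull out 2^2: since 31 ≡ 7 (mod 8), (2/31) = +1, so (2/31)^2 = +1.
Reached (1/31) = 1. Collecting the sign flips along the way, the symbol is -1.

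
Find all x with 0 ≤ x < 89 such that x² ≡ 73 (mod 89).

42, 47

89 ≡ 1 (mod 4), so we find a root by search.
Trying successive values, 42² = 1764 ≡ 73 (mod 89). The other root is 89 − 42 = 47.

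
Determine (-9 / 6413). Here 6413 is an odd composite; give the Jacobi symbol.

1

First reduce: -9 ≡ 6404 (mod 6413).
Pull out 2^2: since 6413 ≡ 5 (mod 8), (2/6413) = -1, so (2/6413)^2 = +1.
Reciprocity: 1601 ≡ 1 and 6413 ≡ 1 (mod 4), so (1601/6413) = +(6413/1601).
Reduce top mod 1601: now compute (9/1601).
Reciprocity: 9 ≡ 1 and 1601 ≡ 1 (mod 4), so (9/1601) = +(1601/9).
Reduce top mod 9: now compute (8/9).
Pull out 2^3: since 9 ≡ 1 (mod 8), (2/9) = +1, so (2/9)^3 = +1.
Reached (1/9) = 1. Collecting the sign flips along the way, the symbol is +1.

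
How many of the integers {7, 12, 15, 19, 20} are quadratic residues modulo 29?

2

(7/29) = +1 → QR.
(12/29) = -1 → non-residue.
(15/29) = -1 → non-residue.
(19/29) = -1 → non-residue.
(20/29) = +1 → QR.
Total quadratic residues among the 5: 2.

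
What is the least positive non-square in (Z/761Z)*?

(2/761) = +1, so 2 is a residue.
(3/761) = −1, so 3 is the smallest positive non-residue mod 761.

3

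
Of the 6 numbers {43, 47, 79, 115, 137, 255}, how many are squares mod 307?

(43/307) = -1 → non-residue.
(47/307) = -1 → non-residue.
(79/307) = +1 → QR.
(115/307) = +1 → QR.
(137/307) = -1 → non-residue.
(255/307) = +1 → QR.
Total quadratic residues among the 6: 3.

3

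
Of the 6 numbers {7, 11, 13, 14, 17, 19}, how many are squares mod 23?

(7/23) = -1 → non-residue.
(11/23) = -1 → non-residue.
(13/23) = +1 → QR.
(14/23) = -1 → non-residue.
(17/23) = -1 → non-residue.
(19/23) = -1 → non-residue.
Total quadratic residues among the 6: 1.

1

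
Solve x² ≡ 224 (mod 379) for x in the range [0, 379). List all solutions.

Since 379 ≡ 3 (mod 4), a square root of 224 is 224^((379+1)/4) = 224^95 mod 379.
Repeated squaring: 224^2≡148, 224^4≡301, 224^8≡20, 224^16≡21, 224^32≡62, 224^64≡54 (mod 379).
224^95 = 224^(64+16+8+4+2+1) ≡ 130 (mod 379).
Check: 130² = 16900 ≡ 224 (mod 379). The two roots are 130 and 249.

130, 249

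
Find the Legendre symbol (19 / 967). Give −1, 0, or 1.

-1

Euler's criterion: (19/967) ≡ 19^483 (mod 967).
19^2 ≡ 361 (mod 967)
19^4 ≡ 743 (mod 967)
19^8 ≡ 859 (mod 967)
19^16 ≡ 60 (mod 967)
19^32 ≡ 699 (mod 967)
19^64 ≡ 266 (mod 967)
19^128 ≡ 165 (mod 967)
19^256 ≡ 149 (mod 967)
19^483 = 19^(256+128+64+32+2+1) ≡ 966 (mod 967).
Result is 966 ≡ −1, so (19/967) = −1.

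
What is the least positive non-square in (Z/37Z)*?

2

(2/37) = −1, so 2 is the smallest positive non-residue mod 37.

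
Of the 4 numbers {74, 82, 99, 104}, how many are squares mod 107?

1

(74/107) = -1 → non-residue.
(82/107) = -1 → non-residue.
(99/107) = +1 → QR.
(104/107) = -1 → non-residue.
Total quadratic residues among the 4: 1.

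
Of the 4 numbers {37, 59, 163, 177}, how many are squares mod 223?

(37/223) = +1 → QR.
(59/223) = -1 → non-residue.
(163/223) = -1 → non-residue.
(177/223) = +1 → QR.
Total quadratic residues among the 4: 2.

2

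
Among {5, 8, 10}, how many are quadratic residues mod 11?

(5/11) = +1 → QR.
(8/11) = -1 → non-residue.
(10/11) = -1 → non-residue.
Total quadratic residues among the 3: 1.

1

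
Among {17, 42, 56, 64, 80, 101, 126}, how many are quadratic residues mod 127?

3

(17/127) = +1 → QR.
(42/127) = +1 → QR.
(56/127) = -1 → non-residue.
(64/127) = +1 → QR.
(80/127) = -1 → non-residue.
(101/127) = -1 → non-residue.
(126/127) = -1 → non-residue.
Total quadratic residues among the 7: 3.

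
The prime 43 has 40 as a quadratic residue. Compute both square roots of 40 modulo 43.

13, 30

Since 43 ≡ 3 (mod 4), a square root of 40 is 40^((43+1)/4) = 40^11 mod 43.
Repeated squaring: 40^2≡9, 40^4≡38, 40^8≡25 (mod 43).
40^11 = 40^(8+2+1) ≡ 13 (mod 43).
Check: 13² = 169 ≡ 40 (mod 43). The two roots are 13 and 30.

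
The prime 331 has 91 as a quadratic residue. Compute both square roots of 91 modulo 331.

Since 331 ≡ 3 (mod 4), a square root of 91 is 91^((331+1)/4) = 91^83 mod 331.
Repeated squaring: 91^2≡6, 91^4≡36, 91^8≡303, 91^16≡122, 91^32≡320, 91^64≡121 (mod 331).
91^83 = 91^(64+16+2+1) ≡ 202 (mod 331).
Check: 202² = 40804 ≡ 91 (mod 331). The two roots are 129 and 202.

129, 202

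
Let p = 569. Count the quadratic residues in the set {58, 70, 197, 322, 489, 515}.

(58/569) = -1 → non-residue.
(70/569) = +1 → QR.
(197/569) = +1 → QR.
(322/569) = -1 → non-residue.
(489/569) = +1 → QR.
(515/569) = -1 → non-residue.
Total quadratic residues among the 6: 3.

3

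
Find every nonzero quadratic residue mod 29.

Square k = 1,…,14 (k and 29−k give the same square):
1²=1, 2²=4, 3²=9, 4²=16, 5²=25, 6²≡7, 7²≡20, 8²≡6, 9²≡23, 10²≡13, 11²≡5, 12²≡28, 13²≡24, 14²≡22 (mod 29).
So the quadratic residues mod 29 are {1, 4, 5, 6, 7, 9, 13, 16, 20, 22, 23, 24, 25, 28}.

1 4 5 6 7 9 13 16 20 22 23 24 25 28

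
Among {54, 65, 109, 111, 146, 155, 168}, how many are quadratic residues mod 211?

3

(54/211) = +1 → QR.
(65/211) = +1 → QR.
(109/211) = +1 → QR.
(111/211) = -1 → non-residue.
(146/211) = -1 → non-residue.
(155/211) = -1 → non-residue.
(168/211) = -1 → non-residue.
Total quadratic residues among the 7: 3.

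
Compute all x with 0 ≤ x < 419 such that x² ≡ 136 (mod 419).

Since 419 ≡ 3 (mod 4), a square root of 136 is 136^((419+1)/4) = 136^105 mod 419.
Repeated squaring: 136^2≡60, 136^4≡248, 136^8≡330, 136^16≡379, 136^32≡343, 136^64≡329 (mod 419).
136^105 = 136^(64+32+8+1) ≡ 107 (mod 419).
Check: 107² = 11449 ≡ 136 (mod 419). The two roots are 107 and 312.

107, 312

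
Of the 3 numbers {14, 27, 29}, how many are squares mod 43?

1

(14/43) = +1 → QR.
(27/43) = -1 → non-residue.
(29/43) = -1 → non-residue.
Total quadratic residues among the 3: 1.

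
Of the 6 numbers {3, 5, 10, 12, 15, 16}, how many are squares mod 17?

(3/17) = -1 → non-residue.
(5/17) = -1 → non-residue.
(10/17) = -1 → non-residue.
(12/17) = -1 → non-residue.
(15/17) = +1 → QR.
(16/17) = +1 → QR.
Total quadratic residues among the 6: 2.

2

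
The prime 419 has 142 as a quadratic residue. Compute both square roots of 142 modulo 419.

Since 419 ≡ 3 (mod 4), a square root of 142 is 142^((419+1)/4) = 142^105 mod 419.
Repeated squaring: 142^2≡52, 142^4≡190, 142^8≡66, 142^16≡166, 142^32≡321, 142^64≡386 (mod 419).
142^105 = 142^(64+32+8+1) ≡ 264 (mod 419).
Check: 264² = 69696 ≡ 142 (mod 419). The two roots are 155 and 264.

155, 264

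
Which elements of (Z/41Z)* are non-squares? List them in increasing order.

3 6 7 11 12 13 14 15 17 19 22 24 26 27 28 29 30 34 35 38

Square k = 1,…,20 (k and 41−k give the same square):
1²=1, 2²=4, 3²=9, 4²=16, 5²=25, 6²=36, 7²≡8, 8²≡23, 9²≡40, 10²≡18, 11²≡39, 12²≡21, 13²≡5, 14²≡32, 15²≡20, 16²≡10, 17²≡2, 18²≡37, 19²≡33, 20²≡31 (mod 41).
The residues are {1, 2, 4, 5, 8, 9, 10, 16, 18, 20, 21, 23, 25, 31, 32, 33, 36, 37, 39, 40}; the non-residues are the remaining 20 nonzero classes.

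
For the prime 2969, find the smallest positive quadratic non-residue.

(2/2969) = +1, so 2 is a residue.
(3/2969) = −1, so 3 is the smallest positive non-residue mod 2969.

3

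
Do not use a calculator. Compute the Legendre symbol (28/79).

-1

Pull out 2^2: since 79 ≡ 7 (mod 8), (2/79) = +1, so (2/79)^2 = +1.
Reciprocity: 7 ≡ 3 and 79 ≡ 3 (mod 4), so (7/79) = −(79/7).
Reduce top mod 7: now compute (2/7).
Pull out 2: since 7 ≡ 7 (mod 8), (2/7) = +1.
Reached (1/7) = 1. Collecting the sign flips along the way, the symbol is -1.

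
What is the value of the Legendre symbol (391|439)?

Reciprocity: 391 ≡ 3 and 439 ≡ 3 (mod 4), so (391/439) = −(439/391).
Reduce top mod 391: now compute (48/391).
Pull out 2^4: since 391 ≡ 7 (mod 8), (2/391) = +1, so (2/391)^4 = +1.
Reciprocity: 3 ≡ 3 and 391 ≡ 3 (mod 4), so (3/391) = −(391/3).
Reduce top mod 3: now compute (1/3).
Reached (1/3) = 1. Collecting the sign flips along the way, the symbol is +1.

1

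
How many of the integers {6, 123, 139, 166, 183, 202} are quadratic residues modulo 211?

4

(6/211) = +1 → QR.
(123/211) = +1 → QR.
(139/211) = +1 → QR.
(166/211) = -1 → non-residue.
(183/211) = +1 → QR.
(202/211) = -1 → non-residue.
Total quadratic residues among the 6: 4.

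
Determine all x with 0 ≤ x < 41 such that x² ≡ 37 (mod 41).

18, 23

41 ≡ 1 (mod 4), so we find a root by search.
Trying successive values, 18² = 324 ≡ 37 (mod 41). The other root is 41 − 18 = 23.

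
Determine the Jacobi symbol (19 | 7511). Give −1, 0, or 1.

-1

Reciprocity: 19 ≡ 3 and 7511 ≡ 3 (mod 4), so (19/7511) = −(7511/19).
Reduce top mod 19: now compute (6/19).
Pull out 2: since 19 ≡ 3 (mod 8), (2/19) = -1.
Reciprocity: 3 ≡ 3 and 19 ≡ 3 (mod 4), so (3/19) = −(19/3).
Reduce top mod 3: now compute (1/3).
Reached (1/3) = 1. Collecting the sign flips along the way, the symbol is -1.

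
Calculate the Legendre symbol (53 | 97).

1

Euler's criterion: (53/97) ≡ 53^48 (mod 97).
53^2 ≡ 93 (mod 97)
53^4 ≡ 16 (mod 97)
53^8 ≡ 62 (mod 97)
53^16 ≡ 61 (mod 97)
53^32 ≡ 35 (mod 97)
53^48 = 53^(32+16) ≡ 1 (mod 97).
Result is 1, so (53/97) = 1.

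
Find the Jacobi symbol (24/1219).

Pull out 2^3: since 1219 ≡ 3 (mod 8), (2/1219) = -1, so (2/1219)^3 = -1.
Reciprocity: 3 ≡ 3 and 1219 ≡ 3 (mod 4), so (3/1219) = −(1219/3).
Reduce top mod 3: now compute (1/3).
Reached (1/3) = 1. Collecting the sign flips along the way, the symbol is +1.

1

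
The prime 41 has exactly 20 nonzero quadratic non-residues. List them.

3, 6, 7, 11, 12, 13, 14, 15, 17, 19, 22, 24, 26, 27, 28, 29, 30, 34, 35, 38

Square k = 1,…,20 (k and 41−k give the same square):
1²=1, 2²=4, 3²=9, 4²=16, 5²=25, 6²=36, 7²≡8, 8²≡23, 9²≡40, 10²≡18, 11²≡39, 12²≡21, 13²≡5, 14²≡32, 15²≡20, 16²≡10, 17²≡2, 18²≡37, 19²≡33, 20²≡31 (mod 41).
The residues are {1, 2, 4, 5, 8, 9, 10, 16, 18, 20, 21, 23, 25, 31, 32, 33, 36, 37, 39, 40}; the non-residues are the remaining 20 nonzero classes.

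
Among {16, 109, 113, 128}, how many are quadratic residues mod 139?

2

(16/139) = +1 → QR.
(109/139) = -1 → non-residue.
(113/139) = +1 → QR.
(128/139) = -1 → non-residue.
Total quadratic residues among the 4: 2.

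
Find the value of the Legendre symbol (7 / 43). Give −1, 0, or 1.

-1

Euler's criterion: (7/43) ≡ 7^21 (mod 43).
7^2 ≡ 6 (mod 43)
7^4 ≡ 36 (mod 43)
7^8 ≡ 6 (mod 43)
7^16 ≡ 36 (mod 43)
7^21 = 7^(16+4+1) ≡ 42 (mod 43).
Result is 42 ≡ −1, so (7/43) = −1.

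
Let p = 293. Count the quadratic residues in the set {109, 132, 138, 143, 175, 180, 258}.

(109/293) = +1 → QR.
(132/293) = +1 → QR.
(138/293) = -1 → non-residue.
(143/293) = +1 → QR.
(175/293) = -1 → non-residue.
(180/293) = -1 → non-residue.
(258/293) = +1 → QR.
Total quadratic residues among the 7: 4.

4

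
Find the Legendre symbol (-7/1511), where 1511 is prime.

-1

First reduce: -7 ≡ 1504 (mod 1511).
Pull out 2^5: since 1511 ≡ 7 (mod 8), (2/1511) = +1, so (2/1511)^5 = +1.
Reciprocity: 47 ≡ 3 and 1511 ≡ 3 (mod 4), so (47/1511) = −(1511/47).
Reduce top mod 47: now compute (7/47).
Reciprocity: 7 ≡ 3 and 47 ≡ 3 (mod 4), so (7/47) = −(47/7).
Reduce top mod 7: now compute (5/7).
Reciprocity: 5 ≡ 1 and 7 ≡ 3 (mod 4), so (5/7) = +(7/5).
Reduce top mod 5: now compute (2/5).
Pull out 2: since 5 ≡ 5 (mod 8), (2/5) = -1.
Reached (1/5) = 1. Collecting the sign flips along the way, the symbol is -1.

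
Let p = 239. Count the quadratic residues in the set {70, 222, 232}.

1

(70/239) = -1 → non-residue.
(222/239) = -1 → non-residue.
(232/239) = +1 → QR.
Total quadratic residues among the 3: 1.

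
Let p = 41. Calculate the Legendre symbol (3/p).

Reciprocity: 3 ≡ 3 and 41 ≡ 1 (mod 4), so (3/41) = +(41/3).
Reduce top mod 3: now compute (2/3).
Pull out 2: since 3 ≡ 3 (mod 8), (2/3) = -1.
Reached (1/3) = 1. Collecting the sign flips along the way, the symbol is -1.

-1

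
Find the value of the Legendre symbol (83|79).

First reduce: 83 ≡ 4 (mod 79).
Pull out 2^2: since 79 ≡ 7 (mod 8), (2/79) = +1, so (2/79)^2 = +1.
Reached (1/79) = 1. Collecting the sign flips along the way, the symbol is +1.

1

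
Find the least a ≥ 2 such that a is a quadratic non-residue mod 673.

(2/673) = +1, so 2 is a residue.
(3/673) = +1, so 3 is a residue.
(4/673) = +1, so 4 is a residue.
(5/673) = −1, so 5 is the smallest positive non-residue mod 673.

5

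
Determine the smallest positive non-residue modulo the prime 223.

3

(2/223) = +1, so 2 is a residue.
(3/223) = −1, so 3 is the smallest positive non-residue mod 223.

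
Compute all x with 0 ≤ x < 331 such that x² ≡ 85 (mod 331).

164, 167

Since 331 ≡ 3 (mod 4), a square root of 85 is 85^((331+1)/4) = 85^83 mod 331.
Repeated squaring: 85^2≡274, 85^4≡270, 85^8≡80, 85^16≡111, 85^32≡74, 85^64≡180 (mod 331).
85^83 = 85^(64+16+2+1) ≡ 167 (mod 331).
Check: 167² = 27889 ≡ 85 (mod 331). The two roots are 164 and 167.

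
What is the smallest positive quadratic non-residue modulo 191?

(2/191) = +1, so 2 is a residue.
(3/191) = +1, so 3 is a residue.
(4/191) = +1, so 4 is a residue.
(5/191) = +1, so 5 is a residue.
(6/191) = +1, so 6 is a residue.
(7/191) = −1, so 7 is the smallest positive non-residue mod 191.

7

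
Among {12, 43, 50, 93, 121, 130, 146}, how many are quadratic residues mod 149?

(12/149) = -1 → non-residue.
(43/149) = -1 → non-residue.
(50/149) = -1 → non-residue.
(93/149) = -1 → non-residue.
(121/149) = +1 → QR.
(130/149) = +1 → QR.
(146/149) = -1 → non-residue.
Total quadratic residues among the 7: 2.

2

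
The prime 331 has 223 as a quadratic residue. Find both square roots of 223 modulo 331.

Since 331 ≡ 3 (mod 4), a square root of 223 is 223^((331+1)/4) = 223^83 mod 331.
Repeated squaring: 223^2≡79, 223^4≡283, 223^8≡318, 223^16≡169, 223^32≡95, 223^64≡88 (mod 331).
223^83 = 223^(64+16+2+1) ≡ 284 (mod 331).
Check: 284² = 80656 ≡ 223 (mod 331). The two roots are 47 and 284.

47, 284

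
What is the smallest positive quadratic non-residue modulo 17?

(2/17) = +1, so 2 is a residue.
(3/17) = −1, so 3 is the smallest positive non-residue mod 17.

3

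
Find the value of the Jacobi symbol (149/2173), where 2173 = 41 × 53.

Reciprocity: 149 ≡ 1 and 2173 ≡ 1 (mod 4), so (149/2173) = +(2173/149).
Reduce top mod 149: now compute (87/149).
Reciprocity: 87 ≡ 3 and 149 ≡ 1 (mod 4), so (87/149) = +(149/87).
Reduce top mod 87: now compute (62/87).
Pull out 2: since 87 ≡ 7 (mod 8), (2/87) = +1.
Reciprocity: 31 ≡ 3 and 87 ≡ 3 (mod 4), so (31/87) = −(87/31).
Reduce top mod 31: now compute (25/31).
Reciprocity: 25 ≡ 1 and 31 ≡ 3 (mod 4), so (25/31) = +(31/25).
Reduce top mod 25: now compute (6/25).
Pull out 2: since 25 ≡ 1 (mod 8), (2/25) = +1.
Reciprocity: 3 ≡ 3 and 25 ≡ 1 (mod 4), so (3/25) = +(25/3).
Reduce top mod 3: now compute (1/3).
Reached (1/3) = 1. Collecting the sign flips along the way, the symbol is -1.

-1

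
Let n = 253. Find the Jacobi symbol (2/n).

Pull out 2: since 253 ≡ 5 (mod 8), (2/253) = -1.
Reached (1/253) = 1. Collecting the sign flips along the way, the symbol is -1.

-1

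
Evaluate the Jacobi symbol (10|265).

0

Pull out 2: since 265 ≡ 1 (mod 8), (2/265) = +1.
Reciprocity: 5 ≡ 1 and 265 ≡ 1 (mod 4), so (5/265) = +(265/5).
Reduce top mod 5: now compute (0/5).
Top reduces to 0: gcd > 1, so the symbol is 0.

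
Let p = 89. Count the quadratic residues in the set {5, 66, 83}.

1

(5/89) = +1 → QR.
(66/89) = -1 → non-residue.
(83/89) = -1 → non-residue.
Total quadratic residues among the 3: 1.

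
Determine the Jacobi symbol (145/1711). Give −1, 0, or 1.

Reciprocity: 145 ≡ 1 and 1711 ≡ 3 (mod 4), so (145/1711) = +(1711/145).
Reduce top mod 145: now compute (116/145).
Pull out 2^2: since 145 ≡ 1 (mod 8), (2/145) = +1, so (2/145)^2 = +1.
Reciprocity: 29 ≡ 1 and 145 ≡ 1 (mod 4), so (29/145) = +(145/29).
Reduce top mod 29: now compute (0/29).
Top reduces to 0: gcd > 1, so the symbol is 0.

0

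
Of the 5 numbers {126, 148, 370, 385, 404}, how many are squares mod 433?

2

(126/433) = -1 → non-residue.
(148/433) = +1 → QR.
(370/433) = -1 → non-residue.
(385/433) = +1 → QR.
(404/433) = -1 → non-residue.
Total quadratic residues among the 5: 2.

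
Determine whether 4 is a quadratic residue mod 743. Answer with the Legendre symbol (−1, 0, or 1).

1

Euler's criterion: (4/743) ≡ 4^371 (mod 743).
4^2 ≡ 16 (mod 743)
4^4 ≡ 256 (mod 743)
4^8 ≡ 152 (mod 743)
4^16 ≡ 71 (mod 743)
4^32 ≡ 583 (mod 743)
4^64 ≡ 338 (mod 743)
4^128 ≡ 565 (mod 743)
4^256 ≡ 478 (mod 743)
4^371 = 4^(256+64+32+16+2+1) ≡ 1 (mod 743).
Result is 1, so (4/743) = 1.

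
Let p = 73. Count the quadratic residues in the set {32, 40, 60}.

1

(32/73) = +1 → QR.
(40/73) = -1 → non-residue.
(60/73) = -1 → non-residue.
Total quadratic residues among the 3: 1.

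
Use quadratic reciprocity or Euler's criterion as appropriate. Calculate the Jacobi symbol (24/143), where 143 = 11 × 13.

Pull out 2^3: since 143 ≡ 7 (mod 8), (2/143) = +1, so (2/143)^3 = +1.
Reciprocity: 3 ≡ 3 and 143 ≡ 3 (mod 4), so (3/143) = −(143/3).
Reduce top mod 3: now compute (2/3).
Pull out 2: since 3 ≡ 3 (mod 8), (2/3) = -1.
Reached (1/3) = 1. Collecting the sign flips along the way, the symbol is +1.

1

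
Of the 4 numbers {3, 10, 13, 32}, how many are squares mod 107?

(3/107) = +1 → QR.
(10/107) = +1 → QR.
(13/107) = +1 → QR.
(32/107) = -1 → non-residue.
Total quadratic residues among the 4: 3.

3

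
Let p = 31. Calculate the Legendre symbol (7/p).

Reciprocity: 7 ≡ 3 and 31 ≡ 3 (mod 4), so (7/31) = −(31/7).
Reduce top mod 7: now compute (3/7).
Reciprocity: 3 ≡ 3 and 7 ≡ 3 (mod 4), so (3/7) = −(7/3).
Reduce top mod 3: now compute (1/3).
Reached (1/3) = 1. Collecting the sign flips along the way, the symbol is +1.

1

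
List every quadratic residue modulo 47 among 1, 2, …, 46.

Square k = 1,…,23 (k and 47−k give the same square):
1²=1, 2²=4, 3²=9, 4²=16, 5²=25, 6²=36, 7²≡2, 8²≡17, 9²≡34, 10²≡6, 11²≡27, 12²≡3, 13²≡28, 14²≡8, 15²≡37, 16²≡21, 17²≡7, 18²≡42, 19²≡32, 20²≡24, 21²≡18, 22²≡14, 23²≡12 (mod 47).
So the quadratic residues mod 47 are {1, 2, 3, 4, 6, 7, 8, 9, 12, 14, 16, 17, 18, 21, 24, 25, 27, 28, 32, 34, 36, 37, 42}.

1 2 3 4 6 7 8 9 12 14 16 17 18 21 24 25 27 28 32 34 36 37 42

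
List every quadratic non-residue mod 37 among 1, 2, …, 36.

2, 5, 6, 8, 13, 14, 15, 17, 18, 19, 20, 22, 23, 24, 29, 31, 32, 35

Square k = 1,…,18 (k and 37−k give the same square):
1²=1, 2²=4, 3²=9, 4²=16, 5²=25, 6²=36, 7²≡12, 8²≡27, 9²≡7, 10²≡26, 11²≡10, 12²≡33, 13²≡21, 14²≡11, 15²≡3, 16²≡34, 17²≡30, 18²≡28 (mod 37).
The residues are {1, 3, 4, 7, 9, 10, 11, 12, 16, 21, 25, 26, 27, 28, 30, 33, 34, 36}; the non-residues are the remaining 18 nonzero classes.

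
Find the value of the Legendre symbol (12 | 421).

Euler's criterion: (12/421) ≡ 12^210 (mod 421).
12^2 ≡ 144 (mod 421)
12^4 ≡ 107 (mod 421)
12^8 ≡ 82 (mod 421)
12^16 ≡ 409 (mod 421)
12^32 ≡ 144 (mod 421)
12^64 ≡ 107 (mod 421)
12^128 ≡ 82 (mod 421)
12^210 = 12^(128+64+16+2) ≡ 1 (mod 421).
Result is 1, so (12/421) = 1.

1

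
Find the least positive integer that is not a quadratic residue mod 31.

(2/31) = +1, so 2 is a residue.
(3/31) = −1, so 3 is the smallest positive non-residue mod 31.

3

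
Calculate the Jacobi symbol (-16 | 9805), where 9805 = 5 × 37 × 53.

First reduce: -16 ≡ 9789 (mod 9805).
Reciprocity: 9789 ≡ 1 and 9805 ≡ 1 (mod 4), so (9789/9805) = +(9805/9789).
Reduce top mod 9789: now compute (16/9789).
Pull out 2^4: since 9789 ≡ 5 (mod 8), (2/9789) = -1, so (2/9789)^4 = +1.
Reached (1/9789) = 1. Collecting the sign flips along the way, the symbol is +1.

1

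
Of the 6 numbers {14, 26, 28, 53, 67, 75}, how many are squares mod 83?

(14/83) = -1 → non-residue.
(26/83) = +1 → QR.
(28/83) = +1 → QR.
(53/83) = -1 → non-residue.
(67/83) = -1 → non-residue.
(75/83) = +1 → QR.
Total quadratic residues among the 6: 3.

3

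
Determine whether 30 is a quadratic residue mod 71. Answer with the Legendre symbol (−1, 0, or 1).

Euler's criterion: (30/71) ≡ 30^35 (mod 71).
30^2 ≡ 48 (mod 71)
30^4 ≡ 32 (mod 71)
30^8 ≡ 30 (mod 71)
30^16 ≡ 48 (mod 71)
30^32 ≡ 32 (mod 71)
30^35 = 30^(32+2+1) ≡ 1 (mod 71).
Result is 1, so (30/71) = 1.

1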